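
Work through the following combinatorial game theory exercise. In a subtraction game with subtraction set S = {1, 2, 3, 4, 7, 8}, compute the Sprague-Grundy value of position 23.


The subtraction set is S = {1, 2, 3, 4, 7, 8}.
G(k) = mex{ G(k - s) : s in S, s <= k }. We compute iteratively: G(0) = 0.
G(1) = mex({0}) = 1
G(2) = mex({0, 1}) = 2
G(3) = mex({0, 1, 2}) = 3
G(4) = mex({0, 1, 2, 3}) = 4
G(5) = mex({1, 2, 3, 4}) = 0
G(6) = mex({0, 2, 3, 4}) = 1
G(7) = mex({0, 1, 3, 4}) = 2
G(8) = mex({0, 1, 2, 4}) = 3
G(9) = mex({0, 1, 2, 3}) = 4
G(10) = mex({1, 2, 3, 4}) = 0
G(11) = mex({0, 2, 3, 4}) = 1
G(12) = mex({0, 1, 3, 4}) = 2
Observe that G(5)..G(12) = 0, 1, 2, 3, 4, 0, 1, 2 repeats G(0)..G(7) = 0, 1, 2, 3, 4, 0, 1, 2.
For k >= max(S) = 8, G(k) is determined by the previous 8 values G(k-8)..G(k-1); a window of 8 consecutive values has recurred shifted by 5, so by induction G(k + 5) = G(k) for all k >= 0: the sequence is periodic from the start with period 5.
One period: G(0..4) = 0, 1, 2, 3, 4.
23 mod 5 = 3, so G(23) = G(3) = 3.

3


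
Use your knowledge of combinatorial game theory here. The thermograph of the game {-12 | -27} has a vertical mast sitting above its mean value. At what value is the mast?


Game = {-12 | -27}, a switch {a | b} with numbers a > b.
Its thermograph has left wall a - t and right wall b + t, which meet at t = (a - b)/2, where both equal (a + b)/2. So the mast (mean value) is at (a + b)/2.
Mean = (-12 + (-27))/2 = -39/2 = -39/2

-39/2


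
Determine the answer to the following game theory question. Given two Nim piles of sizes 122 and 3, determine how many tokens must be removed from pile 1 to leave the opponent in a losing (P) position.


Piles: 122 and 3
Current XOR: 122 XOR 3 = 121 (non-zero, so this is an N-position).
To make the XOR zero, we need to find a move that balances the piles.
For pile 1 (size 122): target = 122 XOR 121 = 3
We reduce pile 1 from 122 to 3.
Tokens removed: 122 - 3 = 119
Verification: 3 XOR 3 = 0

119


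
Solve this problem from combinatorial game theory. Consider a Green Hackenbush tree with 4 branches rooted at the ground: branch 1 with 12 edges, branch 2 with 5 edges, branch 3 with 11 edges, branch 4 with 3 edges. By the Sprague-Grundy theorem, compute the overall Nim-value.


The tree has 4 branches from the ground vertex.
In Green Hackenbush, the Nim-value of a simple path of length k is k.
Branch 1: length 12, Nim-value = 12
Branch 2: length 5, Nim-value = 5
Branch 3: length 11, Nim-value = 11
Branch 4: length 3, Nim-value = 3
Total Nim-value = XOR of all branch values:
0 XOR 12 = 12
12 XOR 5 = 9
9 XOR 11 = 2
2 XOR 3 = 1
Nim-value of the tree = 1

1


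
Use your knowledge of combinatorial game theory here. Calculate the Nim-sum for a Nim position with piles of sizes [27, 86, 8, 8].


We need the XOR (exclusive or) of all pile sizes.
After XOR-ing pile 1 (size 27): 0 XOR 27 = 27
After XOR-ing pile 2 (size 86): 27 XOR 86 = 77
After XOR-ing pile 3 (size 8): 77 XOR 8 = 69
After XOR-ing pile 4 (size 8): 69 XOR 8 = 77
The Nim-value of this position is 77.

77


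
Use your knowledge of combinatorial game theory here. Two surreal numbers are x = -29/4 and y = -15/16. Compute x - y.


x = -29/4, y = -15/16
Converting to common denominator: 16
x = -116/16, y = -15/16
x - y = -29/4 - -15/16 = -101/16

-101/16


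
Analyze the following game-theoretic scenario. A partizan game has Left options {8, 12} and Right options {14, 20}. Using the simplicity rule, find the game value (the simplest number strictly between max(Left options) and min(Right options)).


Left options: {8, 12}, max = 12
Right options: {14, 20}, min = 14
All options are numbers and max(Left) < min(Right), so by the simplicity theorem the value is the simplest (earliest-born) number strictly between 12 and 14.
The only integer strictly between 12 and 14 is 13.
No non-integer in the interval can be simpler: if x is a non-integer in the interval, then floor(x) or ceil(x) also lies in the interval (the interval contains an integer), and both are proper prefixes of x's sign expansion, i.e. born earlier. So the game value is 13.
Game value = 13

13


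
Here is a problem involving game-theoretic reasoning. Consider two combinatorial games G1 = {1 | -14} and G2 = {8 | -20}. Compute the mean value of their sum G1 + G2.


G1 = {1 | -14}, G2 = {8 | -20}
Each is a switch {a | b} with numbers a > b; its mean value is (a + b)/2, and mean value is additive over game sums: m(G1 + G2) = m(G1) + m(G2).
Mean of G1 = (1 + (-14))/2 = -13/2 = -13/2
Mean of G2 = (8 + (-20))/2 = -12/2 = -6
Mean of G1 + G2 = -13/2 + -6 = -25/2

-25/2


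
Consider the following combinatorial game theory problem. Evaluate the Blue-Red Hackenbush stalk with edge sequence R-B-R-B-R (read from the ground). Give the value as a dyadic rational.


Edges (from ground): R-B-R-B-R
By Berlekamp's sign-expansion rule, a Blue-Red Hackenbush stalk has the value of the surreal number whose sign sequence is the edge sequence with B -> + and R -> -.
Sign sequence: -+-+-
Trace the sign expansion in the surreal number tree, starting from 0:
Edge 1: R (sign -) -> bounds (-inf, 0), value = -1
Edge 2: B (sign +) -> bounds (-1, 0), value = -1/2
Edge 3: R (sign -) -> bounds (-1, -1/2), value = -3/4
Edge 4: B (sign +) -> bounds (-3/4, -1/2), value = -5/8
Edge 5: R (sign -) -> bounds (-3/4, -5/8), value = -11/16
Game value = -11/16

-11/16


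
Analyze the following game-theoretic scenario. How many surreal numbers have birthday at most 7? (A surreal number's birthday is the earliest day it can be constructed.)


Day 0: {|} = 0 is born. Count = 1.
Day n: the number of surreal numbers born by day n is 2^(n+1) - 1.
By day 0: 2^1 - 1 = 1
By day 1: 2^2 - 1 = 3
By day 2: 2^3 - 1 = 7
By day 3: 2^4 - 1 = 15
By day 4: 2^5 - 1 = 31
By day 5: 2^6 - 1 = 63
By day 6: 2^7 - 1 = 127
By day 7: 2^8 - 1 = 255
By day 7: 255 surreal numbers.

255


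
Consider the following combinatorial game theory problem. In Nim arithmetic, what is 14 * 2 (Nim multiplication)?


Nim multiplication is bilinear over XOR: (u XOR v) * w = (u*w) XOR (v*w).
So we split each operand into its bit components and XOR the pairwise Nim products.
14 = 2 + 4 + 8 (as XOR of powers of 2).
2 = 2 (as XOR of powers of 2).
Using the standard Nim-product table on single bits:
  2*2 = 3,   2*4 = 8,   2*8 = 12,
  4*4 = 6,   4*8 = 11,  8*8 = 13,
and  1*x = x (identity), k*l = l*k (commutative).
Pairwise Nim products:
  2 * 2 = 3
  4 * 2 = 8
  8 * 2 = 12
XOR them: 3 XOR 8 XOR 12 = 7.
Result: 14 * 2 = 7 (in Nim).

7


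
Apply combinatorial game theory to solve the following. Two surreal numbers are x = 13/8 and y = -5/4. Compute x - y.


x = 13/8, y = -5/4
Converting to common denominator: 8
x = 13/8, y = -10/8
x - y = 13/8 - -5/4 = 23/8

23/8


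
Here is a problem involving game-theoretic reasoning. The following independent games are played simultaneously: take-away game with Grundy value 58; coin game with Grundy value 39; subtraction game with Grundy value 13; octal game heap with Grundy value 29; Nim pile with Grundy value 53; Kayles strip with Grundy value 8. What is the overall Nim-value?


By the Sprague-Grundy theorem, the Grundy value of a sum of games is the XOR of individual Grundy values.
take-away game: Grundy value = 58. Running XOR: 0 XOR 58 = 58
coin game: Grundy value = 39. Running XOR: 58 XOR 39 = 29
subtraction game: Grundy value = 13. Running XOR: 29 XOR 13 = 16
octal game heap: Grundy value = 29. Running XOR: 16 XOR 29 = 13
Nim pile: Grundy value = 53. Running XOR: 13 XOR 53 = 56
Kayles strip: Grundy value = 8. Running XOR: 56 XOR 8 = 48
The combined Grundy value is 48.

48


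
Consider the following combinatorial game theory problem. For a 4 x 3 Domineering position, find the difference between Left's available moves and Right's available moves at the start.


Board is 4 x 3 (rows x cols).
Left (vertical) placements: (rows-1) * cols = 3 * 3 = 9
Right (horizontal) placements: rows * (cols-1) = 4 * 2 = 8
Advantage = Left - Right = 9 - 8 = 1

1


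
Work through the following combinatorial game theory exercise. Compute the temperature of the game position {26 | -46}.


The game is {26 | -46}, a switch {a | b} with numbers a > b.
Cooling {a | b} by t gives {a - t | b + t}, which stops being hot when a - t = b + t, i.e. at t = (a - b)/2. So the temperature of a switch is (a - b)/2.
Temperature = (Left option - Right option) / 2
= (26 - (-46)) / 2
= 72 / 2
= 36

36


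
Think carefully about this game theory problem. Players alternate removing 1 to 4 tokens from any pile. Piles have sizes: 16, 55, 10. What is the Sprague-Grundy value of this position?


Subtraction set: {1, 2, 3, 4}
For this subtraction set, G(n) = n mod 5 (period = max + 1 = 5).
Pile 1 (size 16): G(16) = 16 mod 5 = 1
Pile 2 (size 55): G(55) = 55 mod 5 = 0
Pile 3 (size 10): G(10) = 10 mod 5 = 0
Total Grundy value = XOR of all: 1 XOR 0 XOR 0 = 1

1


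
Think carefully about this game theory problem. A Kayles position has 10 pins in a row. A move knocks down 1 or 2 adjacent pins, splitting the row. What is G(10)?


Kayles: a move removes 1 or 2 adjacent pins from a contiguous row.
Removing pins from a row of k leaves two independent rows (a, b) with a + b = k - 1 (one pin) or a + b = k - 2 (two pins); an end removal gives a = 0.
By Sprague-Grundy, G(k) = mex{ G(a) XOR G(b) } over all these splits. G(0) = 0.
G(1): splits (0,0):0^0=0 -> mex({0}) = 1
G(2): splits (0,1):0^1=1 (0,0):0^0=0 -> mex({0, 1}) = 2
G(3): splits (0,2):0^2=2 (1,1):1^1=0 (0,1):0^1=1 -> mex({0, 1, 2}) = 3
G(4): splits (0,3):0^3=3 (1,2):1^2=3 (0,2):0^2=2 (1,1):1^1=0 -> mex({0, 2, 3}) = 1
G(5): splits (0,4):0^1=1 (1,3):1^3=2 (2,2):2^2=0 (0,3):0^3=3 (1,2):1^2=3 -> mex({0, 1, 2, 3}) = 4
G(6) = mex({0, 1, 2, 4}) = 3
G(7) = mex({0, 1, 3, 4, 5}) = 2
G(8) = mex({0, 2, 3, 5, 6}) = 1
G(9) = mex({0, 1, 2, 3, 6, 7}) = 4
G(10) = mex({0, 1, 3, 4, 5, 7}) = 2
Therefore G(10) = 2.

2


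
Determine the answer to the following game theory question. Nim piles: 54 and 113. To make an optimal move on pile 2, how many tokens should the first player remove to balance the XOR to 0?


Piles: 54 and 113
Current XOR: 54 XOR 113 = 71 (non-zero, so this is an N-position).
To make the XOR zero, we need to find a move that balances the piles.
For pile 2 (size 113): target = 113 XOR 71 = 54
We reduce pile 2 from 113 to 54.
Tokens removed: 113 - 54 = 59
Verification: 54 XOR 54 = 0

59


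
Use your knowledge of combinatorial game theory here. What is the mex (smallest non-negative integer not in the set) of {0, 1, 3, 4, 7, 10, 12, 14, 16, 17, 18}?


Set = {0, 1, 3, 4, 7, 10, 12, 14, 16, 17, 18}
0 is in the set.
1 is in the set.
2 is NOT in the set. This is the mex.
mex = 2

2


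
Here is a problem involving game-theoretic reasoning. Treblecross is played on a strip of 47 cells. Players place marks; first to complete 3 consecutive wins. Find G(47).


Treblecross: place X on empty cells; 3-in-a-row wins.
Playing within two cells of an existing X lets the opponent win at once, so sensible play treats the cells i-2..i+2 around each X as dead. The player left with no safe cell loses, so this is a normal-play take-away game on strips of safe cells.
Placing X at cell i (0-indexed) of a strip of k safe cells leaves independent strips of sizes max(0, i-2) and max(0, k-i-3). Hence G(k) = mex{ G(max(0,i-2)) XOR G(max(0,k-i-3)) : 0 <= i < k }, with G(0) = 0.
G(1): splits (0,0):0^0=0 -> mex({0}) = 1
G(2): splits (0,0):0^0=0 -> mex({0}) = 1
G(3): splits (0,0):0^0=0 -> mex({0}) = 1
G(4): splits (0,1):0^1=1 (0,0):0^0=0 -> mex({0, 1}) = 2
G(5): splits (0,2):0^1=1 (0,1):0^1=1 (0,0):0^0=0 -> mex({0, 1}) = 2
G(6) = mex({1}) = 0
G(7) = mex({0, 1, 2}) = 3
G(8) = mex({0, 1, 2}) = 3
G(9) = mex({0, 2}) = 1
G(10) = mex({0, 2, 3}) = 1
G(11) = mex({0, 3}) = 1
G(12) = mex({1, 3}) = 0
G(13) = mex({0, 1, 2, 3}) = 4
G(14) = mex({0, 1, 2}) = 3
G(15) = mex({0, 1, 2}) = 3
G(16) = mex({0, 1, 2, 4}) = 3
G(17) = mex({0, 1, 3, 4}) = 2
G(18) = mex({0, 1, 3, 4}) = 2
G(19) = mex({0, 1, 3, 5}) = 2
G(20) = mex({0, 1, 2, 3, 5}) = 4
G(21) = mex({0, 1, 2, 3, 5}) = 4
G(22) = mex({1, 2, 6}) = 0
G(23) = mex({0, 1, 2, 3, 4, 6}) = 5
G(24) = mex({0, 1, 2, 3, 4}) = 5
G(25) = mex({0, 1, 3, 4, 7}) = 2
G(26) = mex({0, 1, 3, 4, 5, 7}) = 2
G(27) = mex({0, 1, 3, 5}) = 2
G(28) = mex({0, 1, 2, 5}) = 3
G(29) = mex({0, 1, 2, 4, 5, 6}) = 3
G(30) = mex({1, 2, 4, 6}) = 0
G(31) = mex({0, 1, 2, 3, 4, 6}) = 5
G(32) = mex({1, 2, 3, 4, 7}) = 0
G(33) = mex({0, 3, 7}) = 1
G(34) = mex({0, 2, 3, 5, 7}) = 1
G(35) = mex({0, 2, 3, 5, 6}) = 1
G(36) = mex({0, 1, 2, 5, 6}) = 3
G(37) = mex({0, 1, 2, 4, 5, 6}) = 3
G(38) = mex({0, 1, 2, 4}) = 3
G(39) = mex({0, 1, 2, 3, 4, 7}) = 5
G(40) = mex({0, 1, 2, 3, 4, 5, 7}) = 6
G(41) = mex({0, 1, 2, 3, 5, 7}) = 4
G(42) = mex({0, 1, 2, 3, 5, 6, 7}) = 4
G(43) = mex({0, 2, 3, 5, 6}) = 1
G(44) = mex({1, 2, 3, 4, 5, 6}) = 0
G(45) = mex({0, 1, 2, 3, 4, 6, 7}) = 5
G(46) = mex({0, 1, 2, 3, 4, 7}) = 5
G(47) = mex({0, 1, 2, 3, 4, 5, 7}) = 6
Therefore G(47) = 6.

6


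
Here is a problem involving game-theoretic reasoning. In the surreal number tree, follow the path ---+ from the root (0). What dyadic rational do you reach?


Sign expansion: ---+
Rule: track bounds (lo, hi), initially (-inf, +inf). On '+', the current value becomes lo and we move to the simplest number in (value, hi): value + 1 if hi = +inf, otherwise the midpoint (value + hi)/2. On '-', the current value becomes hi and we move to value - 1 if lo = -inf, otherwise the midpoint (lo + value)/2.
Start at 0.
Step 1: sign = -, move left. Bounds: (-inf, 0). Value = -1
Step 2: sign = -, move left. Bounds: (-inf, -1). Value = -2
Step 3: sign = -, move left. Bounds: (-inf, -2). Value = -3
Step 4: sign = +, move right. Bounds: (-3, -2). Value = -5/2
The surreal number with sign expansion ---+ is -5/2.

-5/2


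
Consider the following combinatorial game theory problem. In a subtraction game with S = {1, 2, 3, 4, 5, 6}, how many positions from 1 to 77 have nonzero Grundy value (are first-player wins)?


Subtraction set S = {1, 2, 3, 4, 5, 6}, so G(n) = n mod 7.
G(n) = 0 when n is a multiple of 7.
Multiples of 7 in [1, 77]: 11
N-positions (nonzero Grundy) = 77 - 11 = 66

66


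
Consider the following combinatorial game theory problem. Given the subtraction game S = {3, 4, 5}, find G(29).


The subtraction set is S = {3, 4, 5}.
G(k) = mex{ G(k - s) : s in S, s <= k }. We compute iteratively: G(0) = 0.
G(1) = mex({}) = 0
G(2) = mex({}) = 0
G(3) = mex({0}) = 1
G(4) = mex({0}) = 1
G(5) = mex({0}) = 1
G(6) = mex({0, 1}) = 2
G(7) = mex({0, 1}) = 2
G(8) = mex({1}) = 0
G(9) = mex({1, 2}) = 0
G(10) = mex({1, 2}) = 0
G(11) = mex({0, 2}) = 1
G(12) = mex({0, 2}) = 1
Observe that G(8)..G(12) = 0, 0, 0, 1, 1 repeats G(0)..G(4) = 0, 0, 0, 1, 1.
For k >= max(S) = 5, G(k) is determined by the previous 5 values G(k-5)..G(k-1); a window of 5 consecutive values has recurred shifted by 8, so by induction G(k + 8) = G(k) for all k >= 0: the sequence is periodic from the start with period 8.
One period: G(0..7) = 0, 0, 0, 1, 1, 1, 2, 2.
29 mod 8 = 5, so G(29) = G(5) = 1.

1


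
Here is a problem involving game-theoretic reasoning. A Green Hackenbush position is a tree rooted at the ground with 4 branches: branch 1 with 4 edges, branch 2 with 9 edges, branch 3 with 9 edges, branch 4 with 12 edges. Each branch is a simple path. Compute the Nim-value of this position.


The tree has 4 branches from the ground vertex.
In Green Hackenbush, the Nim-value of a simple path of length k is k.
Branch 1: length 4, Nim-value = 4
Branch 2: length 9, Nim-value = 9
Branch 3: length 9, Nim-value = 9
Branch 4: length 12, Nim-value = 12
Total Nim-value = XOR of all branch values:
0 XOR 4 = 4
4 XOR 9 = 13
13 XOR 9 = 4
4 XOR 12 = 8
Nim-value of the tree = 8

8


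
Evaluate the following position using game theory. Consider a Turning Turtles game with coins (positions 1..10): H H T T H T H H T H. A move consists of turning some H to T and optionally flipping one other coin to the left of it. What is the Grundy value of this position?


Coins: H H T T H T H H T H
Key fact: a single head at position k behaves exactly like a Nim heap of size k (turning it to T and optionally flipping a coin at j < k corresponds to moving the heap from k to j, or to 0), and heads combine as a disjunctive sum (two heads at the same place would cancel, matching j XOR j = 0). So the Nim-value is the XOR of the 1-indexed positions of the heads.
Face-up positions (1-indexed): [1, 2, 5, 7, 8, 10]
XOR 0 with 1: 0 XOR 1 = 1
XOR 1 with 2: 1 XOR 2 = 3
XOR 3 with 5: 3 XOR 5 = 6
XOR 6 with 7: 6 XOR 7 = 1
XOR 1 with 8: 1 XOR 8 = 9
XOR 9 with 10: 9 XOR 10 = 3
Nim-value = 3

3


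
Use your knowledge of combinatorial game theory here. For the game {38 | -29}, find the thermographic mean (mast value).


Game = {38 | -29}, a switch {a | b} with numbers a > b.
Its thermograph has left wall a - t and right wall b + t, which meet at t = (a - b)/2, where both equal (a + b)/2. So the mast (mean value) is at (a + b)/2.
Mean = (38 + (-29))/2 = 9/2 = 9/2

9/2


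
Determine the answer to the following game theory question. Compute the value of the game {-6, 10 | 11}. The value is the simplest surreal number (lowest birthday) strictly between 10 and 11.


Left options: {-6, 10}, max = 10
Right options: {11}, min = 11
All options are numbers and max(Left) < min(Right), so by the simplicity theorem the value is the simplest (earliest-born) number strictly between 10 and 11.
No integer lies strictly between 10 and 11, so the value is the dyadic rational m/2^k in the interval with the smallest k (then m odd); search k = 1, 2, ...:
Denominator 2: 21/2 lies strictly between 10 and 11 -- found.
The simplest number in the interval is 21/2.
Game value = 21/2

21/2


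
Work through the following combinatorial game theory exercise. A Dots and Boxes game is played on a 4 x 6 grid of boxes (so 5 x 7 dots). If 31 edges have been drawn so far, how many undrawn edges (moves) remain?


Grid: 4 x 6 boxes, i.e. 5 rows and 7 columns of dots.
Horizontal edges: (rows + 1) * cols = 5 * 6 = 30
Vertical edges: rows * (cols + 1) = 4 * 7 = 28
Total edges: 30 + 28 = 58
Edges drawn: 31
Remaining: 58 - 31 = 27

27


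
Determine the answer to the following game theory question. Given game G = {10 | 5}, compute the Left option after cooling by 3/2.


Original game: {10 | 5} (a switch {a | b} with a > b).
Cooling by t (for t below the temperature (a - b)/2 = 5/2) taxes each move by t: {a | b} cooled by t is {a - t | b + t}.
Cooling amount: t = 3/2
Cooled Left option: 10 - 3/2 = 17/2
Cooled Right option: 5 + 3/2 = 13/2
Cooled game: {17/2 | 13/2}
Left option = 17/2

17/2


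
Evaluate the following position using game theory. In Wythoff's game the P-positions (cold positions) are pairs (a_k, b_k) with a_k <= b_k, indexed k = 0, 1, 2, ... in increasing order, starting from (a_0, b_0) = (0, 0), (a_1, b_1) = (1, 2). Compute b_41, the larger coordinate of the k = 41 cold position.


By Wythoff's theorem, a_k = floor(k * phi) and b_k = floor(k * phi^2) = a_k + k, where phi = (1 + sqrt(5))/2 is the golden ratio.
phi = (1 + sqrt(5))/2 = 1.618034
phi^2 = phi + 1 = 2.618034
k = 41
k * phi^2 = 41 * 2.618034 = 107.339394
b_41 = floor(k * phi^2) = 107 (check: a_41 + k = 66 + 41 = 107)

107


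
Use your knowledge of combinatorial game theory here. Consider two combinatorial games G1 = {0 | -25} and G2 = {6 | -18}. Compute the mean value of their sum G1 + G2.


G1 = {0 | -25}, G2 = {6 | -18}
Each is a switch {a | b} with numbers a > b; its mean value is (a + b)/2, and mean value is additive over game sums: m(G1 + G2) = m(G1) + m(G2).
Mean of G1 = (0 + (-25))/2 = -25/2 = -25/2
Mean of G2 = (6 + (-18))/2 = -12/2 = -6
Mean of G1 + G2 = -25/2 + -6 = -37/2

-37/2


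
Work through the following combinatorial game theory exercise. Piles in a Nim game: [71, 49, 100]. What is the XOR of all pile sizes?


We need the XOR (exclusive or) of all pile sizes.
After XOR-ing pile 1 (size 71): 0 XOR 71 = 71
After XOR-ing pile 2 (size 49): 71 XOR 49 = 118
After XOR-ing pile 3 (size 100): 118 XOR 100 = 18
The Nim-value of this position is 18.

18


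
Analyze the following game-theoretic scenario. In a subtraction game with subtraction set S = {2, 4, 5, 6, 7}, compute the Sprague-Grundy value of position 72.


The subtraction set is S = {2, 4, 5, 6, 7}.
G(k) = mex{ G(k - s) : s in S, s <= k }. We compute iteratively: G(0) = 0.
G(1) = mex({}) = 0
G(2) = mex({0}) = 1
G(3) = mex({0}) = 1
G(4) = mex({0, 1}) = 2
G(5) = mex({0, 1}) = 2
G(6) = mex({0, 1, 2}) = 3
G(7) = mex({0, 1, 2}) = 3
G(8) = mex({0, 1, 2, 3}) = 4
G(9) = mex({1, 2, 3}) = 0
G(10) = mex({1, 2, 3, 4}) = 0
G(11) = mex({0, 2, 3}) = 1
G(12) = mex({0, 2, 3, 4}) = 1
G(13) = mex({0, 1, 3, 4}) = 2
G(14) = mex({0, 1, 3, 4}) = 2
G(15) = mex({0, 1, 2, 4}) = 3
Observe that G(9)..G(15) = 0, 0, 1, 1, 2, 2, 3 repeats G(0)..G(6) = 0, 0, 1, 1, 2, 2, 3.
For k >= max(S) = 7, G(k) is determined by the previous 7 values G(k-7)..G(k-1); a window of 7 consecutive values has recurred shifted by 9, so by induction G(k + 9) = G(k) for all k >= 0: the sequence is periodic from the start with period 9.
One period: G(0..8) = 0, 0, 1, 1, 2, 2, 3, 3, 4.
72 mod 9 = 0, so G(72) = G(0) = 0.

0


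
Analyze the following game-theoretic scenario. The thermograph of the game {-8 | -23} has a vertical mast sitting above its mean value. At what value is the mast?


Game = {-8 | -23}, a switch {a | b} with numbers a > b.
Its thermograph has left wall a - t and right wall b + t, which meet at t = (a - b)/2, where both equal (a + b)/2. So the mast (mean value) is at (a + b)/2.
Mean = (-8 + (-23))/2 = -31/2 = -31/2

-31/2


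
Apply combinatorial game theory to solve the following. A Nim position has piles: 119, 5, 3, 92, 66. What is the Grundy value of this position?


We need the XOR (exclusive or) of all pile sizes.
After XOR-ing pile 1 (size 119): 0 XOR 119 = 119
After XOR-ing pile 2 (size 5): 119 XOR 5 = 114
After XOR-ing pile 3 (size 3): 114 XOR 3 = 113
After XOR-ing pile 4 (size 92): 113 XOR 92 = 45
After XOR-ing pile 5 (size 66): 45 XOR 66 = 111
The Nim-value of this position is 111.

111


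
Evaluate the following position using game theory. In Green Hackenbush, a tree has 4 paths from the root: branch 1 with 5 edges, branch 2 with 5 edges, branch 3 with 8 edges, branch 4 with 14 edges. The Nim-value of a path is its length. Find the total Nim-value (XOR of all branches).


The tree has 4 branches from the ground vertex.
In Green Hackenbush, the Nim-value of a simple path of length k is k.
Branch 1: length 5, Nim-value = 5
Branch 2: length 5, Nim-value = 5
Branch 3: length 8, Nim-value = 8
Branch 4: length 14, Nim-value = 14
Total Nim-value = XOR of all branch values:
0 XOR 5 = 5
5 XOR 5 = 0
0 XOR 8 = 8
8 XOR 14 = 6
Nim-value of the tree = 6

6


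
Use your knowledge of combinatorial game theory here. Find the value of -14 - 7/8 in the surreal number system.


x = -14, y = 7/8
Converting to common denominator: 8
x = -112/8, y = 7/8
x - y = -14 - 7/8 = -119/8

-119/8


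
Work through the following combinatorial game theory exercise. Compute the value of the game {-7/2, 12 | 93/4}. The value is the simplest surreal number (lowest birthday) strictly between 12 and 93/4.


Left options: {-7/2, 12}, max = 12
Right options: {93/4}, min = 93/4
All options are numbers and max(Left) < min(Right), so by the simplicity theorem the value is the simplest (earliest-born) number strictly between 12 and 93/4.
Integers 13 through 23 all lie strictly between 12 and 93/4.
Among integers, the simplest (lowest birthday = smallest |n|; 0 is born on day 0, +-n on day n) is 13.
No non-integer in the interval can be simpler: if x is a non-integer in the interval, then floor(x) or ceil(x) also lies in the interval (the interval contains an integer), and both are proper prefixes of x's sign expansion, i.e. born earlier. So the game value is 13.
Game value = 13

13


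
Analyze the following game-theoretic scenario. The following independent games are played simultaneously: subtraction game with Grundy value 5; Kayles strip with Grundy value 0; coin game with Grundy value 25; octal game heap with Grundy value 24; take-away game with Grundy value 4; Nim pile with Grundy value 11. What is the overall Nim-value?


By the Sprague-Grundy theorem, the Grundy value of a sum of games is the XOR of individual Grundy values.
subtraction game: Grundy value = 5. Running XOR: 0 XOR 5 = 5
Kayles strip: Grundy value = 0. Running XOR: 5 XOR 0 = 5
coin game: Grundy value = 25. Running XOR: 5 XOR 25 = 28
octal game heap: Grundy value = 24. Running XOR: 28 XOR 24 = 4
take-away game: Grundy value = 4. Running XOR: 4 XOR 4 = 0
Nim pile: Grundy value = 11. Running XOR: 0 XOR 11 = 11
The combined Grundy value is 11.

11


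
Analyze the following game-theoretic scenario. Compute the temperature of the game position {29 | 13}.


The game is {29 | 13}, a switch {a | b} with numbers a > b.
Cooling {a | b} by t gives {a - t | b + t}, which stops being hot when a - t = b + t, i.e. at t = (a - b)/2. So the temperature of a switch is (a - b)/2.
Temperature = (Left option - Right option) / 2
= (29 - (13)) / 2
= 16 / 2
= 8

8


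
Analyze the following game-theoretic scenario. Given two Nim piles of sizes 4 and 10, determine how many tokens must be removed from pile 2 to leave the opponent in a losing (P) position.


Piles: 4 and 10
Current XOR: 4 XOR 10 = 14 (non-zero, so this is an N-position).
To make the XOR zero, we need to find a move that balances the piles.
For pile 2 (size 10): target = 10 XOR 14 = 4
We reduce pile 2 from 10 to 4.
Tokens removed: 10 - 4 = 6
Verification: 4 XOR 4 = 0

6


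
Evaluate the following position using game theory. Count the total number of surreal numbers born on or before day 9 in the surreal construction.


Day 0: {|} = 0 is born. Count = 1.
Day n: the number of surreal numbers born by day n is 2^(n+1) - 1.
By day 0: 2^1 - 1 = 1
By day 1: 2^2 - 1 = 3
By day 2: 2^3 - 1 = 7
By day 3: 2^4 - 1 = 15
By day 4: 2^5 - 1 = 31
By day 5: 2^6 - 1 = 63
By day 6: 2^7 - 1 = 127
By day 7: 2^8 - 1 = 255
By day 8: 2^9 - 1 = 511
By day 9: 2^10 - 1 = 1023
By day 9: 1023 surreal numbers.

1023


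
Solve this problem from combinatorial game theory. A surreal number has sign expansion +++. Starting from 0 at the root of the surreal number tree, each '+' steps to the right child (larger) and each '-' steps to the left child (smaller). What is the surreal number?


Sign expansion: +++
Rule: track bounds (lo, hi), initially (-inf, +inf). On '+', the current value becomes lo and we move to the simplest number in (value, hi): value + 1 if hi = +inf, otherwise the midpoint (value + hi)/2. On '-', the current value becomes hi and we move to value - 1 if lo = -inf, otherwise the midpoint (lo + value)/2.
Start at 0.
Step 1: sign = +, move right. Bounds: (0, +inf). Value = 1
Step 2: sign = +, move right. Bounds: (1, +inf). Value = 2
Step 3: sign = +, move right. Bounds: (2, +inf). Value = 3
The surreal number with sign expansion +++ is 3.

3


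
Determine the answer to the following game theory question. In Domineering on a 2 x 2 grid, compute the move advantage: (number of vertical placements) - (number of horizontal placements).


Board is 2 x 2 (rows x cols).
Left (vertical) placements: (rows-1) * cols = 1 * 2 = 2
Right (horizontal) placements: rows * (cols-1) = 2 * 1 = 2
Advantage = Left - Right = 2 - 2 = 0

0


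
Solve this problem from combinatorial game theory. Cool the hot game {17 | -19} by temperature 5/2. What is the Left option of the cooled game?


Original game: {17 | -19} (a switch {a | b} with a > b).
Cooling by t (for t below the temperature (a - b)/2 = 18) taxes each move by t: {a | b} cooled by t is {a - t | b + t}.
Cooling amount: t = 5/2
Cooled Left option: 17 - 5/2 = 29/2
Cooled Right option: -19 + 5/2 = -33/2
Cooled game: {29/2 | -33/2}
Left option = 29/2

29/2


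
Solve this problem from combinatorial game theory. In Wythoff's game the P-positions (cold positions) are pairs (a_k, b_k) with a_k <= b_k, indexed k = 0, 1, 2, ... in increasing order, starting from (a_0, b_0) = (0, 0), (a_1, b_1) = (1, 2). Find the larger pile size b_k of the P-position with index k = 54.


By Wythoff's theorem, a_k = floor(k * phi) and b_k = floor(k * phi^2) = a_k + k, where phi = (1 + sqrt(5))/2 is the golden ratio.
phi = (1 + sqrt(5))/2 = 1.618034
phi^2 = phi + 1 = 2.618034
k = 54
k * phi^2 = 54 * 2.618034 = 141.373835
b_54 = floor(k * phi^2) = 141 (check: a_54 + k = 87 + 54 = 141)

141


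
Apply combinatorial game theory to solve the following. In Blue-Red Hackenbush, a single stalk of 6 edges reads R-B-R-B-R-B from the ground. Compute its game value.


Edges (from ground): R-B-R-B-R-B
By Berlekamp's sign-expansion rule, a Blue-Red Hackenbush stalk has the value of the surreal number whose sign sequence is the edge sequence with B -> + and R -> -.
Sign sequence: -+-+-+
Trace the sign expansion in the surreal number tree, starting from 0:
Edge 1: R (sign -) -> bounds (-inf, 0), value = -1
Edge 2: B (sign +) -> bounds (-1, 0), value = -1/2
Edge 3: R (sign -) -> bounds (-1, -1/2), value = -3/4
Edge 4: B (sign +) -> bounds (-3/4, -1/2), value = -5/8
Edge 5: R (sign -) -> bounds (-3/4, -5/8), value = -11/16
Edge 6: B (sign +) -> bounds (-11/16, -5/8), value = -21/32
Game value = -21/32

-21/32


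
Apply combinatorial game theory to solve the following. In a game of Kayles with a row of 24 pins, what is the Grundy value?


Kayles: a move removes 1 or 2 adjacent pins from a contiguous row.
Removing pins from a row of k leaves two independent rows (a, b) with a + b = k - 1 (one pin) or a + b = k - 2 (two pins); an end removal gives a = 0.
By Sprague-Grundy, G(k) = mex{ G(a) XOR G(b) } over all these splits. G(0) = 0.
G(1): splits (0,0):0^0=0 -> mex({0}) = 1
G(2): splits (0,1):0^1=1 (0,0):0^0=0 -> mex({0, 1}) = 2
G(3): splits (0,2):0^2=2 (1,1):1^1=0 (0,1):0^1=1 -> mex({0, 1, 2}) = 3
G(4): splits (0,3):0^3=3 (1,2):1^2=3 (0,2):0^2=2 (1,1):1^1=0 -> mex({0, 2, 3}) = 1
G(5): splits (0,4):0^1=1 (1,3):1^3=2 (2,2):2^2=0 (0,3):0^3=3 (1,2):1^2=3 -> mex({0, 1, 2, 3}) = 4
G(6) = mex({0, 1, 2, 4}) = 3
G(7) = mex({0, 1, 3, 4, 5}) = 2
G(8) = mex({0, 2, 3, 5, 6}) = 1
G(9) = mex({0, 1, 2, 3, 6, 7}) = 4
G(10) = mex({0, 1, 3, 4, 5, 7}) = 2
G(11) = mex({0, 1, 2, 3, 4, 5}) = 6
G(12) = mex({0, 1, 2, 3, 5, 6, 7}) = 4
G(13) = mex({0, 2, 3, 4, 6, 7}) = 1
G(14) = mex({0, 1, 4, 5, 6, 7}) = 2
G(15) = mex({0, 1, 2, 3, 4, 5, 6}) = 7
G(16) = mex({0, 2, 3, 5, 6, 7}) = 1
G(17) = mex({0, 1, 2, 3, 5, 6, 7}) = 4
G(18) = mex({0, 1, 2, 4, 5, 6}) = 3
G(19) = mex({0, 1, 3, 4, 5, 7}) = 2
G(20) = mex({0, 2, 3, 4, 5, 6, 7}) = 1
G(21) = mex({0, 1, 2, 3, 5, 6, 7}) = 4
G(22) = mex({0, 1, 2, 3, 4, 5, 7}) = 6
G(23) = mex({0, 1, 2, 3, 4, 5, 6}) = 7
G(24) = mex({0, 1, 2, 3, 5, 6, 7}) = 4
Therefore G(24) = 4.

4


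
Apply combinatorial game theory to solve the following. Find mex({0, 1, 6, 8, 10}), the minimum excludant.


Set = {0, 1, 6, 8, 10}
0 is in the set.
1 is in the set.
2 is NOT in the set. This is the mex.
mex = 2

2


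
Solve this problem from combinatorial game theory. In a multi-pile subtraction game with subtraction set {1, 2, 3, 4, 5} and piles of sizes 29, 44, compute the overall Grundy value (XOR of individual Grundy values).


Subtraction set: {1, 2, 3, 4, 5}
For this subtraction set, G(n) = n mod 6 (period = max + 1 = 6).
Pile 1 (size 29): G(29) = 29 mod 6 = 5
Pile 2 (size 44): G(44) = 44 mod 6 = 2
Total Grundy value = XOR of all: 5 XOR 2 = 7

7


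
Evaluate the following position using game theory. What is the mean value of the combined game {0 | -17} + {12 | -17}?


G1 = {0 | -17}, G2 = {12 | -17}
Each is a switch {a | b} with numbers a > b; its mean value is (a + b)/2, and mean value is additive over game sums: m(G1 + G2) = m(G1) + m(G2).
Mean of G1 = (0 + (-17))/2 = -17/2 = -17/2
Mean of G2 = (12 + (-17))/2 = -5/2 = -5/2
Mean of G1 + G2 = -17/2 + -5/2 = -11

-11


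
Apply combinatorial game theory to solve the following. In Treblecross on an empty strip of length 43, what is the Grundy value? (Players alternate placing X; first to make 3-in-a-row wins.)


Treblecross: place X on empty cells; 3-in-a-row wins.
Playing within two cells of an existing X lets the opponent win at once, so sensible play treats the cells i-2..i+2 around each X as dead. The player left with no safe cell loses, so this is a normal-play take-away game on strips of safe cells.
Placing X at cell i (0-indexed) of a strip of k safe cells leaves independent strips of sizes max(0, i-2) and max(0, k-i-3). Hence G(k) = mex{ G(max(0,i-2)) XOR G(max(0,k-i-3)) : 0 <= i < k }, with G(0) = 0.
G(1): splits (0,0):0^0=0 -> mex({0}) = 1
G(2): splits (0,0):0^0=0 -> mex({0}) = 1
G(3): splits (0,0):0^0=0 -> mex({0}) = 1
G(4): splits (0,1):0^1=1 (0,0):0^0=0 -> mex({0, 1}) = 2
G(5): splits (0,2):0^1=1 (0,1):0^1=1 (0,0):0^0=0 -> mex({0, 1}) = 2
G(6) = mex({1}) = 0
G(7) = mex({0, 1, 2}) = 3
G(8) = mex({0, 1, 2}) = 3
G(9) = mex({0, 2}) = 1
G(10) = mex({0, 2, 3}) = 1
G(11) = mex({0, 3}) = 1
G(12) = mex({1, 3}) = 0
G(13) = mex({0, 1, 2, 3}) = 4
G(14) = mex({0, 1, 2}) = 3
G(15) = mex({0, 1, 2}) = 3
G(16) = mex({0, 1, 2, 4}) = 3
G(17) = mex({0, 1, 3, 4}) = 2
G(18) = mex({0, 1, 3, 4}) = 2
G(19) = mex({0, 1, 3, 5}) = 2
G(20) = mex({0, 1, 2, 3, 5}) = 4
G(21) = mex({0, 1, 2, 3, 5}) = 4
G(22) = mex({1, 2, 6}) = 0
G(23) = mex({0, 1, 2, 3, 4, 6}) = 5
G(24) = mex({0, 1, 2, 3, 4}) = 5
G(25) = mex({0, 1, 3, 4, 7}) = 2
G(26) = mex({0, 1, 3, 4, 5, 7}) = 2
G(27) = mex({0, 1, 3, 5}) = 2
G(28) = mex({0, 1, 2, 5}) = 3
G(29) = mex({0, 1, 2, 4, 5, 6}) = 3
G(30) = mex({1, 2, 4, 6}) = 0
G(31) = mex({0, 1, 2, 3, 4, 6}) = 5
G(32) = mex({1, 2, 3, 4, 7}) = 0
G(33) = mex({0, 3, 7}) = 1
G(34) = mex({0, 2, 3, 5, 7}) = 1
G(35) = mex({0, 2, 3, 5, 6}) = 1
G(36) = mex({0, 1, 2, 5, 6}) = 3
G(37) = mex({0, 1, 2, 4, 5, 6}) = 3
G(38) = mex({0, 1, 2, 4}) = 3
G(39) = mex({0, 1, 2, 3, 4, 7}) = 5
G(40) = mex({0, 1, 2, 3, 4, 5, 7}) = 6
G(41) = mex({0, 1, 2, 3, 5, 7}) = 4
G(42) = mex({0, 1, 2, 3, 5, 6, 7}) = 4
G(43) = mex({0, 2, 3, 5, 6}) = 1
Therefore G(43) = 1.

1


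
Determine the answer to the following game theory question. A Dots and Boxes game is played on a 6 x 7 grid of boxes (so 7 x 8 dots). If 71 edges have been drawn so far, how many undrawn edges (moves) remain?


Grid: 6 x 7 boxes, i.e. 7 rows and 8 columns of dots.
Horizontal edges: (rows + 1) * cols = 7 * 7 = 49
Vertical edges: rows * (cols + 1) = 6 * 8 = 48
Total edges: 49 + 48 = 97
Edges drawn: 71
Remaining: 97 - 71 = 26

26


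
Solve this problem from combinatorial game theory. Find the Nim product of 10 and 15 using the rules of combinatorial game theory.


Nim multiplication is bilinear over XOR: (u XOR v) * w = (u*w) XOR (v*w).
So we split each operand into its bit components and XOR the pairwise Nim products.
10 = 2 + 8 (as XOR of powers of 2).
15 = 1 + 2 + 4 + 8 (as XOR of powers of 2).
Using the standard Nim-product table on single bits:
  2*2 = 3,   2*4 = 8,   2*8 = 12,
  4*4 = 6,   4*8 = 11,  8*8 = 13,
and  1*x = x (identity), k*l = l*k (commutative).
Pairwise Nim products:
  2 * 1 = 2
  2 * 2 = 3
  2 * 4 = 8
  2 * 8 = 12
  8 * 1 = 8
  8 * 2 = 12
  8 * 4 = 11
  8 * 8 = 13
XOR them: 2 XOR 3 XOR 8 XOR 12 XOR 8 XOR 12 XOR 11 XOR 13 = 7.
Result: 10 * 15 = 7 (in Nim).

7


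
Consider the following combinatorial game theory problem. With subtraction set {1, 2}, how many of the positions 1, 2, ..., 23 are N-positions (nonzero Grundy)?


Subtraction set S = {1, 2}, so G(n) = n mod 3.
G(n) = 0 when n is a multiple of 3.
Multiples of 3 in [1, 23]: 7
N-positions (nonzero Grundy) = 23 - 7 = 16

16


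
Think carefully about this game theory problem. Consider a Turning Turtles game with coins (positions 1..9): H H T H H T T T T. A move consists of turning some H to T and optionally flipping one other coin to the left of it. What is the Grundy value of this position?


Coins: H H T H H T T T T
Key fact: a single head at position k behaves exactly like a Nim heap of size k (turning it to T and optionally flipping a coin at j < k corresponds to moving the heap from k to j, or to 0), and heads combine as a disjunctive sum (two heads at the same place would cancel, matching j XOR j = 0). So the Nim-value is the XOR of the 1-indexed positions of the heads.
Face-up positions (1-indexed): [1, 2, 4, 5]
XOR 0 with 1: 0 XOR 1 = 1
XOR 1 with 2: 1 XOR 2 = 3
XOR 3 with 4: 3 XOR 4 = 7
XOR 7 with 5: 7 XOR 5 = 2
Nim-value = 2

2


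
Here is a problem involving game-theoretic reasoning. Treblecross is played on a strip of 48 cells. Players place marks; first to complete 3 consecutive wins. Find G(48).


Treblecross: place X on empty cells; 3-in-a-row wins.
Playing within two cells of an existing X lets the opponent win at once, so sensible play treats the cells i-2..i+2 around each X as dead. The player left with no safe cell loses, so this is a normal-play take-away game on strips of safe cells.
Placing X at cell i (0-indexed) of a strip of k safe cells leaves independent strips of sizes max(0, i-2) and max(0, k-i-3). Hence G(k) = mex{ G(max(0,i-2)) XOR G(max(0,k-i-3)) : 0 <= i < k }, with G(0) = 0.
G(1): splits (0,0):0^0=0 -> mex({0}) = 1
G(2): splits (0,0):0^0=0 -> mex({0}) = 1
G(3): splits (0,0):0^0=0 -> mex({0}) = 1
G(4): splits (0,1):0^1=1 (0,0):0^0=0 -> mex({0, 1}) = 2
G(5): splits (0,2):0^1=1 (0,1):0^1=1 (0,0):0^0=0 -> mex({0, 1}) = 2
G(6) = mex({1}) = 0
G(7) = mex({0, 1, 2}) = 3
G(8) = mex({0, 1, 2}) = 3
G(9) = mex({0, 2}) = 1
G(10) = mex({0, 2, 3}) = 1
G(11) = mex({0, 3}) = 1
G(12) = mex({1, 3}) = 0
G(13) = mex({0, 1, 2, 3}) = 4
G(14) = mex({0, 1, 2}) = 3
G(15) = mex({0, 1, 2}) = 3
G(16) = mex({0, 1, 2, 4}) = 3
G(17) = mex({0, 1, 3, 4}) = 2
G(18) = mex({0, 1, 3, 4}) = 2
G(19) = mex({0, 1, 3, 5}) = 2
G(20) = mex({0, 1, 2, 3, 5}) = 4
G(21) = mex({0, 1, 2, 3, 5}) = 4
G(22) = mex({1, 2, 6}) = 0
G(23) = mex({0, 1, 2, 3, 4, 6}) = 5
G(24) = mex({0, 1, 2, 3, 4}) = 5
G(25) = mex({0, 1, 3, 4, 7}) = 2
G(26) = mex({0, 1, 3, 4, 5, 7}) = 2
G(27) = mex({0, 1, 3, 5}) = 2
G(28) = mex({0, 1, 2, 5}) = 3
G(29) = mex({0, 1, 2, 4, 5, 6}) = 3
G(30) = mex({1, 2, 4, 6}) = 0
G(31) = mex({0, 1, 2, 3, 4, 6}) = 5
G(32) = mex({1, 2, 3, 4, 7}) = 0
G(33) = mex({0, 3, 7}) = 1
G(34) = mex({0, 2, 3, 5, 7}) = 1
G(35) = mex({0, 2, 3, 5, 6}) = 1
G(36) = mex({0, 1, 2, 5, 6}) = 3
G(37) = mex({0, 1, 2, 4, 5, 6}) = 3
G(38) = mex({0, 1, 2, 4}) = 3
G(39) = mex({0, 1, 2, 3, 4, 7}) = 5
G(40) = mex({0, 1, 2, 3, 4, 5, 7}) = 6
G(41) = mex({0, 1, 2, 3, 5, 7}) = 4
G(42) = mex({0, 1, 2, 3, 5, 6, 7}) = 4
G(43) = mex({0, 2, 3, 5, 6}) = 1
G(44) = mex({1, 2, 3, 4, 5, 6}) = 0
G(45) = mex({0, 1, 2, 3, 4, 6, 7}) = 5
G(46) = mex({0, 1, 2, 3, 4, 7}) = 5
G(47) = mex({0, 1, 2, 3, 4, 5, 7}) = 6
G(48) = mex({0, 1, 2, 3, 4, 5, 7}) = 6
Therefore G(48) = 6.

6


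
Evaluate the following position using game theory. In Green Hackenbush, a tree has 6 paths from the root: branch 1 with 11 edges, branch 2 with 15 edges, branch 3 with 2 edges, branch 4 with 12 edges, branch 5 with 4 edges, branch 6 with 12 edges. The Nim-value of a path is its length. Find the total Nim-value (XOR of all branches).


The tree has 6 branches from the ground vertex.
In Green Hackenbush, the Nim-value of a simple path of length k is k.
Branch 1: length 11, Nim-value = 11
Branch 2: length 15, Nim-value = 15
Branch 3: length 2, Nim-value = 2
Branch 4: length 12, Nim-value = 12
Branch 5: length 4, Nim-value = 4
Branch 6: length 12, Nim-value = 12
Total Nim-value = XOR of all branch values:
0 XOR 11 = 11
11 XOR 15 = 4
4 XOR 2 = 6
6 XOR 12 = 10
10 XOR 4 = 14
14 XOR 12 = 2
Nim-value of the tree = 2

2


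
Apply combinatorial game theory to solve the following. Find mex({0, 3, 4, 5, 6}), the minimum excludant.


Set = {0, 3, 4, 5, 6}
0 is in the set.
1 is NOT in the set. This is the mex.
mex = 1

1


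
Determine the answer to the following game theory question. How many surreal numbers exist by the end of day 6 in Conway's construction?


Day 0: {|} = 0 is born. Count = 1.
Day n: the number of surreal numbers born by day n is 2^(n+1) - 1.
By day 0: 2^1 - 1 = 1
By day 1: 2^2 - 1 = 3
By day 2: 2^3 - 1 = 7
By day 3: 2^4 - 1 = 15
By day 4: 2^5 - 1 = 31
By day 5: 2^6 - 1 = 63
By day 6: 2^7 - 1 = 127
By day 6: 127 surreal numbers.

127
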